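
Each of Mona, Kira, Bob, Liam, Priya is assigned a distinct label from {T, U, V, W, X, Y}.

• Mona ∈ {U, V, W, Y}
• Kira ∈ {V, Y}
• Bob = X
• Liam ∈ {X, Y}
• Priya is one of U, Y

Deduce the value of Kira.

V

Bob's domain is down to {X}, so Bob = X. So Liam can't be X.
Liam's domain is down to {Y}, so Liam = Y. So Mona, Kira, Priya can't be Y.
So Kira = V.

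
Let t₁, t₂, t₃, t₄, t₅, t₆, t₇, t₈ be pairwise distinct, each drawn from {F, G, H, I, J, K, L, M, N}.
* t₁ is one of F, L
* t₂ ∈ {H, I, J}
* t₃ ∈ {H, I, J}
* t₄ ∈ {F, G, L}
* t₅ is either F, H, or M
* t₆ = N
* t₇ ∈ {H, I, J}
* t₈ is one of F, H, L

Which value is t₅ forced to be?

M

t₆ must be N (only option left).
The 7 still-open variables together cover exactly {F, G, H, I, J, L, M} — 7 values for 7 variables — and G appears only in t₄'s list, so t₄ = G.
Among the 6 still-open variables, M fits only t₅ (and all 6 values in {F, H, I, J, L, M} must be used), so t₅ = M.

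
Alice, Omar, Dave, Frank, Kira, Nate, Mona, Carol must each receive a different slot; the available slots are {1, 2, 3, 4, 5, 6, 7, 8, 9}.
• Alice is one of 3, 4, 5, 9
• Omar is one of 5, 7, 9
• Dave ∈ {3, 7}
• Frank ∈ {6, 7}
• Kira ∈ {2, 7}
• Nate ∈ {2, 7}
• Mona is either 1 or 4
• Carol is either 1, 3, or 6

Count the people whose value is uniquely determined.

Kira and Nate between them cover only {2, 7} — a naked pair. Remove those values from Omar, Dave, Frank.
Dave's domain is down to {3}, so Dave = 3. Strike 3 from Alice, Carol.
That leaves Frank = 6. Eliminate 6 elsewhere: Carol.
That leaves Carol = 1. Eliminate 1 elsewhere: Mona.
Mona's domain is down to {4}, so Mona = 4. So Alice can't be 4.
Determined: Dave=3, Frank=6, Mona=4, Carol=1. The other people each still have more than one consistent value. That makes 4.

4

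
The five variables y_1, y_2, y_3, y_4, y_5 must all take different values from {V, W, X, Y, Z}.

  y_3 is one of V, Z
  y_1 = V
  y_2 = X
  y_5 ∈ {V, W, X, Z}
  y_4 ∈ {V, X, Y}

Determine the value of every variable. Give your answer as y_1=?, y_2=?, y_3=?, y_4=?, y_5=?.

y_1 must be V (only option left). Strike V from y_3, y_4, y_5.
y_2 must be X (only option left). Remove X from y_4, y_5.
y_3 must be Z (only option left). Strike Z from y_5.
That leaves y_4 = Y.
y_5 must be W (only option left).

y_1=V, y_2=X, y_3=Z, y_4=Y, y_5=W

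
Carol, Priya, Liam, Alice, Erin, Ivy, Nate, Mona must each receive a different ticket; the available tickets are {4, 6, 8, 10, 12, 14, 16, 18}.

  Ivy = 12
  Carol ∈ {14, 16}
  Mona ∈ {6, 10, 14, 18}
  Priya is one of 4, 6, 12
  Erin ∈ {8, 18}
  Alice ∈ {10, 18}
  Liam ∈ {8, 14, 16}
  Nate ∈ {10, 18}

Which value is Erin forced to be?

Ivy's domain is down to {12}, so Ivy = 12. Strike 12 from Priya.
The 7 still-open variables together cover exactly {4, 6, 8, 10, 14, 16, 18} — 7 values for 7 variables — and 4 appears only in Priya's list, so Priya = 4.
Among the 6 still-open variables, 6 fits only Mona (and all 6 values in {6, 8, 10, 14, 16, 18} must be used), so Mona = 6.
Alice and Nate share exactly the 2 values {10, 18}; by pigeonhole those values go to them, so strike 10, 18 from Erin.
So Erin = 8.

8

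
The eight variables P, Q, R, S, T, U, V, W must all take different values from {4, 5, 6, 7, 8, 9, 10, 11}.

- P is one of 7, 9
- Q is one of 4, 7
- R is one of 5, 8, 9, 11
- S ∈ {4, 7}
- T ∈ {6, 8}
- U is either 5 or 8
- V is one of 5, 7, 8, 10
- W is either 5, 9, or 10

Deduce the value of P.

Among the 8 variables, 6 fits only T (and all 8 values in {4, 5, 6, 7, 8, 9, 10, 11} must be used), so T = 6.
Among the 7 still-open variables, 11 fits only R (and all 7 values in {4, 5, 7, 8, 9, 10, 11} must be used), so R = 11.
Q and S share exactly the 2 values {4, 7}; by pigeonhole those values go to them, so strike 4, 7 from P, V.
So P = 9.

9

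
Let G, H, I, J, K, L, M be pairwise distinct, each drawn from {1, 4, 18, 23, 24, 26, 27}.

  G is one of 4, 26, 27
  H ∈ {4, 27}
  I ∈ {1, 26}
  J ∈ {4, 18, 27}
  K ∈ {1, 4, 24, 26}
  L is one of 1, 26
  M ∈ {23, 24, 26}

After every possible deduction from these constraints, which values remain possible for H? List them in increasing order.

The 7 variables together cover exactly {1, 4, 18, 23, 24, 26, 27} — 7 values for 7 variables — and 18 appears only in J's list, so J = 18.
Among the 6 still-open variables, 23 fits only M (and all 6 values in {1, 4, 23, 24, 26, 27} must be used), so M = 23.
Among the 5 still-open variables, 24 fits only K (and all 5 values in {1, 4, 24, 26, 27} must be used), so K = 24.
I and L share exactly the 2 values {1, 26}; by pigeonhole those values go to them, so strike 1, 26 from G.
No further eliminations apply; H can still be any of 4, 27.

4, 27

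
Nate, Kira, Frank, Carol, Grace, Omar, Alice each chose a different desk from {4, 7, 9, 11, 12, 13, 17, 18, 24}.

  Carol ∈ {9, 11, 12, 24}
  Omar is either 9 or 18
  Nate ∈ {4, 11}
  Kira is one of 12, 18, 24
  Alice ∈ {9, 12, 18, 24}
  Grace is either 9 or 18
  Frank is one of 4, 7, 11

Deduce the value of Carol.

Among the 7 variables, 7 fits only Frank (and all 7 values in {4, 7, 9, 11, 12, 18, 24} must be used), so Frank = 7.
The 6 still-open variables draw from only 6 values {4, 9, 11, 12, 18, 24}, so each is used; only Nate can be 4, hence Nate = 4.
The 5 still-open variables together cover exactly {9, 11, 12, 18, 24} — 5 values for 5 variables — and 11 appears only in Carol's list, so Carol = 11.

11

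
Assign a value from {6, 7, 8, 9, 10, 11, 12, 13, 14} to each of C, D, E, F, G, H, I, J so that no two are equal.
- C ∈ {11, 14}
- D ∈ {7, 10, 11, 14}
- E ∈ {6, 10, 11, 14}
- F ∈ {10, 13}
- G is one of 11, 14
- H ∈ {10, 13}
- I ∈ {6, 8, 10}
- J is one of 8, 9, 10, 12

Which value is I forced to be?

8

C and G share exactly the 2 values {11, 14}; by pigeonhole those values go to them, so strike 11, 14 from D, E.
The 2 variables F and H are confined to {10, 13}, which locks those values in; drop them from D, E, I, J.
That leaves D = 7.
That leaves E = 6. Eliminate 6 elsewhere: I.
So I = 8.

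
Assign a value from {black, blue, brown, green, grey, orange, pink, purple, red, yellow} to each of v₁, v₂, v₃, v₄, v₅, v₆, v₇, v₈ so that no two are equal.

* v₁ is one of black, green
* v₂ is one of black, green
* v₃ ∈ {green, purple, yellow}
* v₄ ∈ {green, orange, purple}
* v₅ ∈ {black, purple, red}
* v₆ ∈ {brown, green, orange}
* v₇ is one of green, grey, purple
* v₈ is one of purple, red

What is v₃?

yellow

Among the 8 variables, brown fits only v₆ (and all 8 values in {black, brown, green, grey, orange, purple, red, yellow} must be used), so v₆ = brown.
The 7 still-open variables together cover exactly {black, green, grey, orange, purple, red, yellow} — 7 values for 7 variables — and grey appears only in v₇'s list, so v₇ = grey.
Among the 6 still-open variables, orange fits only v₄ (and all 6 values in {black, green, orange, purple, red, yellow} must be used), so v₄ = orange.
The 5 still-open variables draw from only 5 values {black, green, purple, red, yellow}, so each is used; only v₃ can be yellow, hence v₃ = yellow.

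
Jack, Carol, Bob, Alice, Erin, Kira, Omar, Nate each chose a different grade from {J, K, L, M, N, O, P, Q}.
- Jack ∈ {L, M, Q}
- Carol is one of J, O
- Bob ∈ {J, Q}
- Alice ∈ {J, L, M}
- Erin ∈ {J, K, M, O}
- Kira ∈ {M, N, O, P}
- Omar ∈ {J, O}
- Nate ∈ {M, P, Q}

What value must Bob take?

Q

Among the 8 variables, K fits only Erin (and all 8 values in {J, K, L, M, N, O, P, Q} must be used), so Erin = K.
The 7 still-open variables draw from only 7 values {J, L, M, N, O, P, Q}, so each is used; only Kira can be N, hence Kira = N.
Among the 6 still-open variables, P fits only Nate (and all 6 values in {J, L, M, O, P, Q} must be used), so Nate = P.
Carol and Omar between them cover only {J, O} — a naked pair. Remove those values from Bob, Alice.
So Bob = Q.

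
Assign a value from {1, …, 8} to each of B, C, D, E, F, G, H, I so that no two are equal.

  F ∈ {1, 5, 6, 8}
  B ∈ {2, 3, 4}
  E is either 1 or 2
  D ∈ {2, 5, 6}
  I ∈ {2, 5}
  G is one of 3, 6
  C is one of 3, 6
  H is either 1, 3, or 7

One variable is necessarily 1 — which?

The 8 variables together cover exactly {1, 2, 3, 4, 5, 6, 7, 8} — 8 values for 8 variables — and 4 appears only in B's list, so B = 4.
The 7 still-open variables draw from only 7 values {1, 2, 3, 5, 6, 7, 8}, so each is used; only H can be 7, hence H = 7.
The 6 still-open variables together cover exactly {1, 2, 3, 5, 6, 8} — 6 values for 6 variables — and 8 appears only in F's list, so F = 8.
The 5 still-open variables together cover exactly {1, 2, 3, 5, 6} — 5 values for 5 variables — and 1 appears only in E's list, so E = 1.

E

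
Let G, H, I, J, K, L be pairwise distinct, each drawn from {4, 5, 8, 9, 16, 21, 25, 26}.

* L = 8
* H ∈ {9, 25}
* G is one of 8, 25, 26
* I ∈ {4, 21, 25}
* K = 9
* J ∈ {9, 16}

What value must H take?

25

K's domain is down to {9}, so K = 9. Strike 9 from H, J.
So H = 25.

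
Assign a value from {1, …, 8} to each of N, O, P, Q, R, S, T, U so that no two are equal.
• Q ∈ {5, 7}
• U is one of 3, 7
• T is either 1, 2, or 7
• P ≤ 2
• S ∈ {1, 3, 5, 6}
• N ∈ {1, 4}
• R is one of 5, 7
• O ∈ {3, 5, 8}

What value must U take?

The 8 variables together cover exactly {1, 2, 3, 4, 5, 6, 7, 8} — 8 values for 8 variables — and 4 appears only in N's list, so N = 4.
The 7 still-open variables together cover exactly {1, 2, 3, 5, 6, 7, 8} — 7 values for 7 variables — and 6 appears only in S's list, so S = 6.
The 6 still-open variables draw from only 6 values {1, 2, 3, 5, 7, 8}, so each is used; only O can be 8, hence O = 8.
The 5 still-open variables together cover exactly {1, 2, 3, 5, 7} — 5 values for 5 variables — and 3 appears only in U's list, so U = 3.

3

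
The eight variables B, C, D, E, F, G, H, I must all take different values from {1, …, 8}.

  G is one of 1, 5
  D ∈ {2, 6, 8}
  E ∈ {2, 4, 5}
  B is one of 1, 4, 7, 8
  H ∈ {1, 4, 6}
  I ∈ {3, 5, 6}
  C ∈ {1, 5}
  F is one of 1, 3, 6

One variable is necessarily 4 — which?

Among the 8 variables, 7 fits only B (and all 8 values in {1, 2, 3, 4, 5, 6, 7, 8} must be used), so B = 7.
The 7 still-open variables together cover exactly {1, 2, 3, 4, 5, 6, 8} — 7 values for 7 variables — and 8 appears only in D's list, so D = 8.
The 6 still-open variables draw from only 6 values {1, 2, 3, 4, 5, 6}, so each is used; only E can be 2, hence E = 2.
The 5 still-open variables together cover exactly {1, 3, 4, 5, 6} — 5 values for 5 variables — and 4 appears only in H's list, so H = 4.

H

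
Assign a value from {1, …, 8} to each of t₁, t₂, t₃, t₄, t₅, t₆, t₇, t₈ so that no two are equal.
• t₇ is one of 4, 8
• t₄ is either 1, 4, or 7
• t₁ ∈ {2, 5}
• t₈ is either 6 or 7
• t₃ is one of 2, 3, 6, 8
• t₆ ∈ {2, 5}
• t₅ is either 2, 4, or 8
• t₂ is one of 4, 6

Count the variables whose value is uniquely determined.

4

Among the 8 variables, 1 fits only t₄ (and all 8 values in {1, 2, 3, 4, 5, 6, 7, 8} must be used), so t₄ = 1.
Among the 7 still-open variables, 3 fits only t₃ (and all 7 values in {2, 3, 4, 5, 6, 7, 8} must be used), so t₃ = 3.
The 6 still-open variables draw from only 6 values {2, 4, 5, 6, 7, 8}, so each is used; only t₈ can be 7, hence t₈ = 7.
Among the 5 still-open variables, 6 fits only t₂ (and all 5 values in {2, 4, 5, 6, 8} must be used), so t₂ = 6.
t₁ and t₆ between them cover only {2, 5} — a naked pair. Remove those values from t₅.
Determined: t₂=6, t₃=3, t₄=1, t₈=7. The other variables each still have more than one consistent value. That makes 4.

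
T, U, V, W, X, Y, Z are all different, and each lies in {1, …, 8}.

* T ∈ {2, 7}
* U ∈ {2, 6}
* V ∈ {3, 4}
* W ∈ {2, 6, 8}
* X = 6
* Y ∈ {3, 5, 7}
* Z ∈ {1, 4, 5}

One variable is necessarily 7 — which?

X must be 6 (only option left). Eliminate 6 elsewhere: U, W.
U has just one choice, so U = 2. Remove 2 from T, W.
So 7 goes to T.

T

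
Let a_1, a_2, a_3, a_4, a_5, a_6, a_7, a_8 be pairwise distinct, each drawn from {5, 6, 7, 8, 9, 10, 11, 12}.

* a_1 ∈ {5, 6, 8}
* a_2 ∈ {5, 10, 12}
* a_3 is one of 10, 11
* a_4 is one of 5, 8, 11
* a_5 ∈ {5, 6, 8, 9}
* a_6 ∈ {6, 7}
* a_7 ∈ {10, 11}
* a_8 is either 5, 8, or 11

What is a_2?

The 8 variables together cover exactly {5, 6, 7, 8, 9, 10, 11, 12} — 8 values for 8 variables — and 7 appears only in a_6's list, so a_6 = 7.
The 7 still-open variables together cover exactly {5, 6, 8, 9, 10, 11, 12} — 7 values for 7 variables — and 9 appears only in a_5's list, so a_5 = 9.
The 6 still-open variables draw from only 6 values {5, 6, 8, 10, 11, 12}, so each is used; only a_1 can be 6, hence a_1 = 6.
The 5 still-open variables together cover exactly {5, 8, 10, 11, 12} — 5 values for 5 variables — and 12 appears only in a_2's list, so a_2 = 12.

12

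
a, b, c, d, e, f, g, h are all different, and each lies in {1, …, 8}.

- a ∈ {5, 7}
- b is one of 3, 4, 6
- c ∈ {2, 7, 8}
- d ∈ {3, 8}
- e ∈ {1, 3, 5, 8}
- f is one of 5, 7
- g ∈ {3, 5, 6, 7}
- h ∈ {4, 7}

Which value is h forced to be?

The 8 variables together cover exactly {1, 2, 3, 4, 5, 6, 7, 8} — 8 values for 8 variables — and 1 appears only in e's list, so e = 1.
Among the 7 still-open variables, 2 fits only c (and all 7 values in {2, 3, 4, 5, 6, 7, 8} must be used), so c = 2.
The 6 still-open variables together cover exactly {3, 4, 5, 6, 7, 8} — 6 values for 6 variables — and 8 appears only in d's list, so d = 8.
a and f share exactly the 2 values {5, 7}; by pigeonhole those values go to them, so strike 5, 7 from g, h.
So h = 4.

4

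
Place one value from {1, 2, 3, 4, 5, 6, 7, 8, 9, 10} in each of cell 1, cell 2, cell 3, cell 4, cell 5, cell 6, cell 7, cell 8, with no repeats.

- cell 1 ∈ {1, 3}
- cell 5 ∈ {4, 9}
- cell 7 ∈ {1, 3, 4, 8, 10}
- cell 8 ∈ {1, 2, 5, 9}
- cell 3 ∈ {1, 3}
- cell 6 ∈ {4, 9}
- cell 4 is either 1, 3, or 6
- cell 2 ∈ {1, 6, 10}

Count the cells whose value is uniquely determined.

The 2 variables cell 1 and cell 3 are confined to {1, 3}, which locks those values in; drop them from cell 2, cell 4, cell 7, cell 8.
cell 4's domain is down to {6}, so cell 4 = 6. So cell 2 can't be 6.
cell 2 has just one choice, so cell 2 = 10. Remove 10 from cell 7.
cell 5 and cell 6 share exactly the 2 values {4, 9}; by pigeonhole those values go to them, so strike 4, 9 from cell 7, cell 8.
That leaves cell 7 = 8.
Determined: cell 2=10, cell 4=6, cell 7=8. The other cells each still have more than one consistent value. That makes 3.

3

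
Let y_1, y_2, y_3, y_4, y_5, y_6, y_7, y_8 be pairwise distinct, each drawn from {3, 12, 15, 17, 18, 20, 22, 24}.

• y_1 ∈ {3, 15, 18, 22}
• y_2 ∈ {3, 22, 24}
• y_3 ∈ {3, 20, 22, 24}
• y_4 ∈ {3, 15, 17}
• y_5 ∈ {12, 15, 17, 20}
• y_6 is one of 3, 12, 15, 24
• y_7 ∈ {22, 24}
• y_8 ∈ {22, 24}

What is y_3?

The 8 variables together cover exactly {3, 12, 15, 17, 18, 20, 22, 24} — 8 values for 8 variables — and 18 appears only in y_1's list, so y_1 = 18.
y_7 and y_8 between them cover only {22, 24} — a naked pair. Remove those values from y_2, y_3, y_6.
y_2's domain is down to {3}, so y_2 = 3. Remove 3 from y_3, y_4, y_6.
So y_3 = 20.

20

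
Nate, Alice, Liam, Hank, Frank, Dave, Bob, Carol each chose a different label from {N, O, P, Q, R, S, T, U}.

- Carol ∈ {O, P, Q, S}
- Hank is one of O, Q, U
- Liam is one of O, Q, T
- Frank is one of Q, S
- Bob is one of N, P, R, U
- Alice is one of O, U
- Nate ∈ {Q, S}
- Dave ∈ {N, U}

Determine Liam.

T

Among the 8 variables, R fits only Bob (and all 8 values in {N, O, P, Q, R, S, T, U} must be used), so Bob = R.
The 7 still-open variables draw from only 7 values {N, O, P, Q, S, T, U}, so each is used; only Dave can be N, hence Dave = N.
The 6 still-open variables draw from only 6 values {O, P, Q, S, T, U}, so each is used; only Carol can be P, hence Carol = P.
The 5 still-open variables together cover exactly {O, Q, S, T, U} — 5 values for 5 variables — and T appears only in Liam's list, so Liam = T.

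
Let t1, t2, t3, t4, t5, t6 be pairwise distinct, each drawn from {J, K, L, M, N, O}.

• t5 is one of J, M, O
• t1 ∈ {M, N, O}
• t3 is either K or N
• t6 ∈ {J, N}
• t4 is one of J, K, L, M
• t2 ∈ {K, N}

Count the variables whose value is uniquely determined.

2

Among the 6 variables, L fits only t4 (and all 6 values in {J, K, L, M, N, O} must be used), so t4 = L.
t2 and t3 share exactly the 2 values {K, N}; by pigeonhole those values go to them, so strike K, N from t1, t6.
That leaves t6 = J. So t5 can't be J.
Determined: t4=L, t6=J. The other variables each still have more than one consistent value. That makes 2.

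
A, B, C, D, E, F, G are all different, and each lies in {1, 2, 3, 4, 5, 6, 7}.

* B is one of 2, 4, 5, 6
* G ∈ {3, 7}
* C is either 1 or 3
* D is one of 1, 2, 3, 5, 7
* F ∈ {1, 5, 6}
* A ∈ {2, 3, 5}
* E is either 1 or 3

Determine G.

The 7 variables draw from only 7 values {1, 2, 3, 4, 5, 6, 7}, so each is used; only B can be 4, hence B = 4.
Among the 6 still-open variables, 6 fits only F (and all 6 values in {1, 2, 3, 5, 6, 7} must be used), so F = 6.
C and E between them cover only {1, 3} — a naked pair. Remove those values from A, D, G.
So G = 7.

7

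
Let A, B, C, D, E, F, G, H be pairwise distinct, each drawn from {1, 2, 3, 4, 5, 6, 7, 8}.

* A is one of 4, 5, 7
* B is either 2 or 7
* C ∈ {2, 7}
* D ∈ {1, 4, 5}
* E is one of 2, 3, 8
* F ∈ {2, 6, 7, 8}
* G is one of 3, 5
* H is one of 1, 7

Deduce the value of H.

The 8 variables draw from only 8 values {1, 2, 3, 4, 5, 6, 7, 8}, so each is used; only F can be 6, hence F = 6.
The 7 still-open variables draw from only 7 values {1, 2, 3, 4, 5, 7, 8}, so each is used; only E can be 8, hence E = 8.
The 6 still-open variables draw from only 6 values {1, 2, 3, 4, 5, 7}, so each is used; only G can be 3, hence G = 3.
B and C share exactly the 2 values {2, 7}; by pigeonhole those values go to them, so strike 2, 7 from A, H.
So H = 1.

1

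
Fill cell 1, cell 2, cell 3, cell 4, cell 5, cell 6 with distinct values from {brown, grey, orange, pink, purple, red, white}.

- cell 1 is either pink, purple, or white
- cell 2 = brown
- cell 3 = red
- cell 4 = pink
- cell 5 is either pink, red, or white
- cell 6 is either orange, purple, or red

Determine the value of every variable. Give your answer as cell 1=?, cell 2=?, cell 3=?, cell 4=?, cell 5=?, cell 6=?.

cell 2 has just one choice, so cell 2 = brown.
cell 3 must be red (only option left). Eliminate red elsewhere: cell 5, cell 6.
cell 4 has just one choice, so cell 4 = pink. Remove pink from cell 1, cell 5.
cell 5 has just one choice, so cell 5 = white. So cell 1 can't be white.
cell 1 must be purple (only option left). So cell 6 can't be purple.
That leaves cell 6 = orange.

cell 1=purple, cell 2=brown, cell 3=red, cell 4=pink, cell 5=white, cell 6=orange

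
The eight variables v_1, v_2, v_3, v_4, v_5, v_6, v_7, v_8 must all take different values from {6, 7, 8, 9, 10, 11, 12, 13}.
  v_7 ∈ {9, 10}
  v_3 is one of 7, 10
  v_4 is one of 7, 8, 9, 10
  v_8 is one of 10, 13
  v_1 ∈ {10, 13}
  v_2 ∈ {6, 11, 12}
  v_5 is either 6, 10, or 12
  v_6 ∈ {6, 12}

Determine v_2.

The 8 variables together cover exactly {6, 7, 8, 9, 10, 11, 12, 13} — 8 values for 8 variables — and 8 appears only in v_4's list, so v_4 = 8.
The 7 still-open variables draw from only 7 values {6, 7, 9, 10, 11, 12, 13}, so each is used; only v_3 can be 7, hence v_3 = 7.
The 6 still-open variables together cover exactly {6, 9, 10, 11, 12, 13} — 6 values for 6 variables — and 9 appears only in v_7's list, so v_7 = 9.
Among the 5 still-open variables, 11 fits only v_2 (and all 5 values in {6, 10, 11, 12, 13} must be used), so v_2 = 11.

11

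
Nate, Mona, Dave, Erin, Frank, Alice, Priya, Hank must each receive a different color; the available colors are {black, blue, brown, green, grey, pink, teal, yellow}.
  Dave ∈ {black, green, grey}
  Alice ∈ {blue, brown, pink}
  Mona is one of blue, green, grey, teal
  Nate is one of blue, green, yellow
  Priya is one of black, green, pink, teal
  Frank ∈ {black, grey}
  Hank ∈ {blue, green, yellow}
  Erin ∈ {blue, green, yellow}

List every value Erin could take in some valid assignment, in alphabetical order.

The 8 variables together cover exactly {black, blue, brown, green, grey, pink, teal, yellow} — 8 values for 8 variables — and brown appears only in Alice's list, so Alice = brown.
The 7 still-open variables draw from only 7 values {black, blue, green, grey, pink, teal, yellow}, so each is used; only Priya can be pink, hence Priya = pink.
The 6 still-open variables together cover exactly {black, blue, green, grey, teal, yellow} — 6 values for 6 variables — and teal appears only in Mona's list, so Mona = teal.
Nate, Erin, Hank share exactly the 3 values {blue, green, yellow}; by pigeonhole those values go to them, so strike blue, green, yellow from Dave.
No further eliminations apply; Erin can still be any of blue, green, yellow.

blue, green, yellow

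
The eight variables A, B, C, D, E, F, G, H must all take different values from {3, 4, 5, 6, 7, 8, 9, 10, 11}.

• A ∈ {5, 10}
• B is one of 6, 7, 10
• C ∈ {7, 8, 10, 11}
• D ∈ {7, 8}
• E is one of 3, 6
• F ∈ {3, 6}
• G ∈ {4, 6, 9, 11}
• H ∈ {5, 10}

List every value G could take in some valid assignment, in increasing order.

A and H between them cover only {5, 10} — a naked pair. Remove those values from B, C.
E and F between them cover only {3, 6} — a naked pair. Remove those values from B, G.
B has just one choice, so B = 7. So C, D can't be 7.
D must be 8 (only option left). So C can't be 8.
C's domain is down to {11}, so C = 11. So G can't be 11.
No further eliminations apply; G can still be any of 4, 9.

4, 9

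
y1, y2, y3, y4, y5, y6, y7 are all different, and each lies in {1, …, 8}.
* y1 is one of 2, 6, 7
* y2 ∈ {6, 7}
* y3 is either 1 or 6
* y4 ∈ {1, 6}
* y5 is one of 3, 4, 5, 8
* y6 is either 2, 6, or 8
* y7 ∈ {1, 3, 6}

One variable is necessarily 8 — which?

y6

The 2 variables y3 and y4 are confined to {1, 6}, which locks those values in; drop them from y1, y2, y6, y7.
That leaves y2 = 7. Strike 7 from y1.
y7 has just one choice, so y7 = 3. Strike 3 from y5.
y1's domain is down to {2}, so y1 = 2. Strike 2 from y6.
So 8 goes to y6.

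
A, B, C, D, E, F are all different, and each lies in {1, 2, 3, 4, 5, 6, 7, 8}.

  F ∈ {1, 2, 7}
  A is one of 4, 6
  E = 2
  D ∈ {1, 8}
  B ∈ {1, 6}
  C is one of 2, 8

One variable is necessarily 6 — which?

E must be 2 (only option left). Remove 2 from C, F.
C must be 8 (only option left). Remove 8 from D.
D must be 1 (only option left). So B, F can't be 1.
So 6 goes to B.

B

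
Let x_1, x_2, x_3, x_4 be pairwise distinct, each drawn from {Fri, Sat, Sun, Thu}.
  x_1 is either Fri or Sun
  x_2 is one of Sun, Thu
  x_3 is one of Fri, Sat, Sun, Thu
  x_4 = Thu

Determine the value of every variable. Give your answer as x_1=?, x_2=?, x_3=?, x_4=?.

x_1=Fri, x_2=Sun, x_3=Sat, x_4=Thu

x_4 has just one choice, so x_4 = Thu. Remove Thu from x_2, x_3.
That leaves x_2 = Sun. Eliminate Sun elsewhere: x_1, x_3.
That leaves x_1 = Fri. Strike Fri from x_3.
x_3 must be Sat (only option left).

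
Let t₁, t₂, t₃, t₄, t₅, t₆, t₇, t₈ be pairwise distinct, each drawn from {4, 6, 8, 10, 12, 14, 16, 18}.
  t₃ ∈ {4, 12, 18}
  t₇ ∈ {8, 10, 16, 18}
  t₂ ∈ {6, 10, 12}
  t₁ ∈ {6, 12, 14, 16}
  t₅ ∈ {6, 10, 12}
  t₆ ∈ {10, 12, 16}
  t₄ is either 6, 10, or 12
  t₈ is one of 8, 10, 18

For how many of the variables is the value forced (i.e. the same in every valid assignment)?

Among the 8 variables, 4 fits only t₃ (and all 8 values in {4, 6, 8, 10, 12, 14, 16, 18} must be used), so t₃ = 4.
Among the 7 still-open variables, 14 fits only t₁ (and all 7 values in {6, 8, 10, 12, 14, 16, 18} must be used), so t₁ = 14.
The 3 variables t₂, t₄, t₅ are confined to {6, 10, 12}, which locks those values in; drop them from t₆, t₇, t₈.
t₆ must be 16 (only option left). Eliminate 16 elsewhere: t₇.
Determined: t₁=14, t₃=4, t₆=16. The other variables each still have more than one consistent value. That makes 3.

3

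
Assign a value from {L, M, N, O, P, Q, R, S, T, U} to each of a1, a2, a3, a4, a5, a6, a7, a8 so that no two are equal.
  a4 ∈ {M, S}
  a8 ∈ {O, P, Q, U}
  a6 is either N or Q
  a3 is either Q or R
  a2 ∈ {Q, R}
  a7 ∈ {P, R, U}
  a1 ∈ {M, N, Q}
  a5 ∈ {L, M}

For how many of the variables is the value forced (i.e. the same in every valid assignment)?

a2 and a3 share exactly the 2 values {Q, R}; by pigeonhole those values go to them, so strike Q, R from a1, a6, a7, a8.
a6 has just one choice, so a6 = N. Eliminate N elsewhere: a1.
a1 must be M (only option left). So a4, a5 can't be M.
a4 has just one choice, so a4 = S.
a5 has just one choice, so a5 = L.
Determined: a1=M, a4=S, a5=L, a6=N. The other variables each still have more than one consistent value. That makes 4.

4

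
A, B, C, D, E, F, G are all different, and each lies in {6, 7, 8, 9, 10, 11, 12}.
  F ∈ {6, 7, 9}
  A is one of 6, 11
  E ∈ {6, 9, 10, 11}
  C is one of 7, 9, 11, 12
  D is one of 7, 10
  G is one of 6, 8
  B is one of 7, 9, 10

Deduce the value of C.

The 7 variables together cover exactly {6, 7, 8, 9, 10, 11, 12} — 7 values for 7 variables — and 8 appears only in G's list, so G = 8.
The 6 still-open variables draw from only 6 values {6, 7, 9, 10, 11, 12}, so each is used; only C can be 12, hence C = 12.

12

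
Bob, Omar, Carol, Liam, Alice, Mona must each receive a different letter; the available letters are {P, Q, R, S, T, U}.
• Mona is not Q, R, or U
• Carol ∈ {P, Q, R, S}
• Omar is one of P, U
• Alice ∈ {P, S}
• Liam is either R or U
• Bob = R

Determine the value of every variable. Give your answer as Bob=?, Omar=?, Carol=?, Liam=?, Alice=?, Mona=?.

Bob must be R (only option left). So Carol, Liam can't be R.
That leaves Liam = U. Eliminate U elsewhere: Omar.
Omar's domain is down to {P}, so Omar = P. Strike P from Carol, Alice, Mona.
Alice's domain is down to {S}, so Alice = S. So Carol, Mona can't be S.
Mona's domain is down to {T}, so Mona = T.
That leaves Carol = Q.

Bob=R, Omar=P, Carol=Q, Liam=U, Alice=S, Mona=T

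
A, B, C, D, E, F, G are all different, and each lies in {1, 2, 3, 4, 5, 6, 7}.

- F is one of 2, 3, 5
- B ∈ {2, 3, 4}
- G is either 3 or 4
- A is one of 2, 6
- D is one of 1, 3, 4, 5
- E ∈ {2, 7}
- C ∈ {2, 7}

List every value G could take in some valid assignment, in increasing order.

3, 4

Among the 7 variables, 1 fits only D (and all 7 values in {1, 2, 3, 4, 5, 6, 7} must be used), so D = 1.
The 6 still-open variables draw from only 6 values {2, 3, 4, 5, 6, 7}, so each is used; only F can be 5, hence F = 5.
The 5 still-open variables together cover exactly {2, 3, 4, 6, 7} — 5 values for 5 variables — and 6 appears only in A's list, so A = 6.
The 2 variables C and E are confined to {2, 7}, which locks those values in; drop them from B.
No further eliminations apply; G can still be any of 3, 4.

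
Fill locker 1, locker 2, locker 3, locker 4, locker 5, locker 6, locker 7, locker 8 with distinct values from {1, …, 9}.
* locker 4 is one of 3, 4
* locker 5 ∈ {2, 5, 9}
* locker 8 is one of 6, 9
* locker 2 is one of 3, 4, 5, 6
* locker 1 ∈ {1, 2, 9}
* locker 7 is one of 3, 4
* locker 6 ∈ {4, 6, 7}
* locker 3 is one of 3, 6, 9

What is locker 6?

The 8 variables draw from only 8 values {1, 2, 3, 4, 5, 6, 7, 9}, so each is used; only locker 1 can be 1, hence locker 1 = 1.
Among the 7 still-open variables, 2 fits only locker 5 (and all 7 values in {2, 3, 4, 5, 6, 7, 9} must be used), so locker 5 = 2.
The 6 still-open variables draw from only 6 values {3, 4, 5, 6, 7, 9}, so each is used; only locker 2 can be 5, hence locker 2 = 5.
The 5 still-open variables draw from only 5 values {3, 4, 6, 7, 9}, so each is used; only locker 6 can be 7, hence locker 6 = 7.

7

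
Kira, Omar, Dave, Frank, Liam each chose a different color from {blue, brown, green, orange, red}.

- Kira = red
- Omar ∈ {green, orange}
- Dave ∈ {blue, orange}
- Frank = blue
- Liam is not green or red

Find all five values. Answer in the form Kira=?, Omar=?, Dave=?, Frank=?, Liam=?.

Kira must be red (only option left).
Frank must be blue (only option left). Remove blue from Dave, Liam.
Dave has just one choice, so Dave = orange. Remove orange from Omar, Liam.
Liam must be brown (only option left).
Omar's domain is down to {green}, so Omar = green.

Kira=red, Omar=green, Dave=orange, Frank=blue, Liam=brown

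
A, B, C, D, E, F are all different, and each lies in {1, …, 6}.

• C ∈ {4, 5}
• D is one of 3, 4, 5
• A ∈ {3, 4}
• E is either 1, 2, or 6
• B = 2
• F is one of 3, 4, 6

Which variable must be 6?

F

B has just one choice, so B = 2. So E can't be 2.
Among the 5 still-open variables, 1 fits only E (and all 5 values in {1, 3, 4, 5, 6} must be used), so E = 1.
The 4 still-open variables together cover exactly {3, 4, 5, 6} — 4 values for 4 variables — and 6 appears only in F's list, so F = 6.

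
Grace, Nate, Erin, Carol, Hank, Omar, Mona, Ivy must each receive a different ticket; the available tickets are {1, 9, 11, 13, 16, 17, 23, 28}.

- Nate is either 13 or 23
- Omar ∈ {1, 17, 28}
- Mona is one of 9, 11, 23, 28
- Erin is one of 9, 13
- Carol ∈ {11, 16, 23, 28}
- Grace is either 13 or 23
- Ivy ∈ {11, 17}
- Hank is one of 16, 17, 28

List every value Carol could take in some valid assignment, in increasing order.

11, 16, 28

The 8 variables together cover exactly {1, 9, 11, 13, 16, 17, 23, 28} — 8 values for 8 variables — and 1 appears only in Omar's list, so Omar = 1.
The 2 variables Grace and Nate are confined to {13, 23}, which locks those values in; drop them from Erin, Carol, Mona.
That leaves Erin = 9. So Mona can't be 9.
No further eliminations apply; Carol can still be any of 11, 16, 28.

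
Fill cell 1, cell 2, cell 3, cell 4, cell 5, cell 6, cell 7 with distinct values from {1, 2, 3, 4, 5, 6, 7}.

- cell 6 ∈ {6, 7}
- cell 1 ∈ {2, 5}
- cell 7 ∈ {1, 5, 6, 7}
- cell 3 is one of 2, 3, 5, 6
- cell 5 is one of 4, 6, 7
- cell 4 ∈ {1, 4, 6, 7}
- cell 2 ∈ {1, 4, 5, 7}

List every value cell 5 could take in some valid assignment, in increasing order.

The 7 variables draw from only 7 values {1, 2, 3, 4, 5, 6, 7}, so each is used; only cell 3 can be 3, hence cell 3 = 3.
The 6 still-open variables together cover exactly {1, 2, 4, 5, 6, 7} — 6 values for 6 variables — and 2 appears only in cell 1's list, so cell 1 = 2.
No further eliminations apply; cell 5 can still be any of 4, 6, 7.

4, 6, 7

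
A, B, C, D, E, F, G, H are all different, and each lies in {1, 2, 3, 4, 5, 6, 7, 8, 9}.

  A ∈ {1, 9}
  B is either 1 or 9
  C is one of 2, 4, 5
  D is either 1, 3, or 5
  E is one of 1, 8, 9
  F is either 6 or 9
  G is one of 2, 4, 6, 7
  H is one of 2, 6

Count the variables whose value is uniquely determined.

A and B between them cover only {1, 9} — a naked pair. Remove those values from D, E, F.
That leaves E = 8.
F has just one choice, so F = 6. Strike 6 from G, H.
H's domain is down to {2}, so H = 2. Eliminate 2 elsewhere: C, G.
Determined: E=8, F=6, H=2. The other variables each still have more than one consistent value. That makes 3.

3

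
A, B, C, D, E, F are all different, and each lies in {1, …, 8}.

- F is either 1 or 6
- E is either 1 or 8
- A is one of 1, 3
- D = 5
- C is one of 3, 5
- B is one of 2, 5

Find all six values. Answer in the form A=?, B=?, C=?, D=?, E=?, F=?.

A=1, B=2, C=3, D=5, E=8, F=6

D must be 5 (only option left). Eliminate 5 elsewhere: B, C.
B's domain is down to {2}, so B = 2.
C's domain is down to {3}, so C = 3. Eliminate 3 elsewhere: A.
A has just one choice, so A = 1. Eliminate 1 elsewhere: E, F.
E has just one choice, so E = 8.
F must be 6 (only option left).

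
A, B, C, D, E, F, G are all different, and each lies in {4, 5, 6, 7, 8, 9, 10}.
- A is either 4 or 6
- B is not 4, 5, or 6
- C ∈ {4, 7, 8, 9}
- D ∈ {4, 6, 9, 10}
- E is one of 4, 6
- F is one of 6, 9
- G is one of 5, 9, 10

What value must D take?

The 7 variables together cover exactly {4, 5, 6, 7, 8, 9, 10} — 7 values for 7 variables — and 5 appears only in G's list, so G = 5.
The 2 variables A and E are confined to {4, 6}, which locks those values in; drop them from C, D, F.
F must be 9 (only option left). So B, C, D can't be 9.
So D = 10.

10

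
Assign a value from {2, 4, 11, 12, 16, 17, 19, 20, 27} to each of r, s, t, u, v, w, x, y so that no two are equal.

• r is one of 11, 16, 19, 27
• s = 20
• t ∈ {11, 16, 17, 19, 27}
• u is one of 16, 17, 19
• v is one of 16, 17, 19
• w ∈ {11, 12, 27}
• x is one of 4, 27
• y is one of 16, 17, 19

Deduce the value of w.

12

s must be 20 (only option left).
The 7 still-open variables together cover exactly {4, 11, 12, 16, 17, 19, 27} — 7 values for 7 variables — and 4 appears only in x's list, so x = 4.
The 6 still-open variables together cover exactly {11, 12, 16, 17, 19, 27} — 6 values for 6 variables — and 12 appears only in w's list, so w = 12.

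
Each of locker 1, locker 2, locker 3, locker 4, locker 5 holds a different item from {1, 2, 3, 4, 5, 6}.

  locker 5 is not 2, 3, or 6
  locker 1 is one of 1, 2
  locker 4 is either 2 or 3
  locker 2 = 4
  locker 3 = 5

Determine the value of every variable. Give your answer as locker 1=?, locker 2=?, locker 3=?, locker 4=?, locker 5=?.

locker 1=2, locker 2=4, locker 3=5, locker 4=3, locker 5=1

locker 2 must be 4 (only option left). So locker 5 can't be 4.
locker 3's domain is down to {5}, so locker 3 = 5. So locker 5 can't be 5.
locker 5 has just one choice, so locker 5 = 1. So locker 1 can't be 1.
locker 1's domain is down to {2}, so locker 1 = 2. Strike 2 from locker 4.
locker 4 has just one choice, so locker 4 = 3.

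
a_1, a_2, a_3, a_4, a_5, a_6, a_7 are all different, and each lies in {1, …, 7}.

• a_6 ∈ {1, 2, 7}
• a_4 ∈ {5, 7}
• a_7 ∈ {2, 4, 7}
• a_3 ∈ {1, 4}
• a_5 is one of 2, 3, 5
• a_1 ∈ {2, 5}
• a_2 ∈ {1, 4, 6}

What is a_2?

6

The 7 variables draw from only 7 values {1, 2, 3, 4, 5, 6, 7}, so each is used; only a_5 can be 3, hence a_5 = 3.
Among the 6 still-open variables, 6 fits only a_2 (and all 6 values in {1, 2, 4, 5, 6, 7} must be used), so a_2 = 6.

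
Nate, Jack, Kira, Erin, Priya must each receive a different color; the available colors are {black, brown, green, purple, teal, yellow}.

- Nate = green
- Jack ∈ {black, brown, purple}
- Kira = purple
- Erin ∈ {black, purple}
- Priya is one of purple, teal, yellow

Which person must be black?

Nate's domain is down to {green}, so Nate = green.
Kira's domain is down to {purple}, so Kira = purple. Strike purple from Jack, Erin, Priya.
So black goes to Erin.

Erin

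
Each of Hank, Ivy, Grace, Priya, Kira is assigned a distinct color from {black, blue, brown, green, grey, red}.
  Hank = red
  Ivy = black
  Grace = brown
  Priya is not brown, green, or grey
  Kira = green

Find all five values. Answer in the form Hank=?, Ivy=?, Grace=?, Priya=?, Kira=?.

Hank has just one choice, so Hank = red. So Priya can't be red.
That leaves Ivy = black. Remove black from Priya.
Grace's domain is down to {brown}, so Grace = brown.
That leaves Priya = blue.
Kira must be green (only option left).

Hank=red, Ivy=black, Grace=brown, Priya=blue, Kira=green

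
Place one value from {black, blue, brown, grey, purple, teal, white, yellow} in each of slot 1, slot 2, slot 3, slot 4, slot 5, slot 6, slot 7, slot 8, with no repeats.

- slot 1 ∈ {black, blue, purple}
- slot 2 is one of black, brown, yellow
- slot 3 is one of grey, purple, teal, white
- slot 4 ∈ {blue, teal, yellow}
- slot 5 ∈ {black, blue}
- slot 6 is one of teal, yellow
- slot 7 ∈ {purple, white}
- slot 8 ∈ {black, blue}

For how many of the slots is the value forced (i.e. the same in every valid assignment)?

The 8 variables draw from only 8 values {black, blue, brown, grey, purple, teal, white, yellow}, so each is used; only slot 2 can be brown, hence slot 2 = brown.
The 7 still-open variables together cover exactly {black, blue, grey, purple, teal, white, yellow} — 7 values for 7 variables — and grey appears only in slot 3's list, so slot 3 = grey.
Among the 6 still-open variables, white fits only slot 7 (and all 6 values in {black, blue, purple, teal, white, yellow} must be used), so slot 7 = white.
Among the 5 still-open variables, purple fits only slot 1 (and all 5 values in {black, blue, purple, teal, yellow} must be used), so slot 1 = purple.
The 2 variables slot 5 and slot 8 are confined to {black, blue}, which locks those values in; drop them from slot 4.
Determined: slot 1=purple, slot 2=brown, slot 3=grey, slot 7=white. The other slots each still have more than one consistent value. That makes 4.

4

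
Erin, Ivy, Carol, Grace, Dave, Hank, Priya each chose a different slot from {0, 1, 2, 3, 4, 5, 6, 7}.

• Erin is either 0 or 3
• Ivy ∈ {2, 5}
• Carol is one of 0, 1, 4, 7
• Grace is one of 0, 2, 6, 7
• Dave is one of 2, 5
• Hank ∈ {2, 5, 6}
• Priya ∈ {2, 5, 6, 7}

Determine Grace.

0

Ivy and Dave share exactly the 2 values {2, 5}; by pigeonhole those values go to them, so strike 2, 5 from Grace, Hank, Priya.
That leaves Hank = 6. Eliminate 6 elsewhere: Grace, Priya.
That leaves Priya = 7. Strike 7 from Carol, Grace.
So Grace = 0.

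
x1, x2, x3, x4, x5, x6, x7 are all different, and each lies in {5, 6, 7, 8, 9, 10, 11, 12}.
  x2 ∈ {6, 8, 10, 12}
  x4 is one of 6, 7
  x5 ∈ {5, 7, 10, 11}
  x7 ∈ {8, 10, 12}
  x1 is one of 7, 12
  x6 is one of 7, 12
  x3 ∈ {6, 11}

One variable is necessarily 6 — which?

x4

Among the 7 variables, 5 fits only x5 (and all 7 values in {5, 6, 7, 8, 10, 11, 12} must be used), so x5 = 5.
The 6 still-open variables together cover exactly {6, 7, 8, 10, 11, 12} — 6 values for 6 variables — and 11 appears only in x3's list, so x3 = 11.
x1 and x6 share exactly the 2 values {7, 12}; by pigeonhole those values go to them, so strike 7, 12 from x2, x4, x7.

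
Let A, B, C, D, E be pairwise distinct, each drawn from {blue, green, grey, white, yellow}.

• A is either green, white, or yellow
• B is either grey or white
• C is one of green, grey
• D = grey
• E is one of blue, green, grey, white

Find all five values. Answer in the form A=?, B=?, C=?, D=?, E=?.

A=yellow, B=white, C=green, D=grey, E=blue

D must be grey (only option left). Strike grey from B, C, E.
B has just one choice, so B = white. Eliminate white elsewhere: A, E.
That leaves C = green. Strike green from A, E.
E's domain is down to {blue}, so E = blue.
That leaves A = yellow.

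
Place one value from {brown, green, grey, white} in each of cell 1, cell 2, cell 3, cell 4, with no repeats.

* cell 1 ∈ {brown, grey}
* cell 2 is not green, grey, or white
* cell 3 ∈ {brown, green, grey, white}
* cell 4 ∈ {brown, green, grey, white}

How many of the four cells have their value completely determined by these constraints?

2

cell 2 must be brown (only option left). Eliminate brown elsewhere: cell 1, cell 3, cell 4.
cell 1's domain is down to {grey}, so cell 1 = grey. Eliminate grey elsewhere: cell 3, cell 4.
Determined: cell 1=grey, cell 2=brown. The other cells each still have more than one consistent value. That makes 2.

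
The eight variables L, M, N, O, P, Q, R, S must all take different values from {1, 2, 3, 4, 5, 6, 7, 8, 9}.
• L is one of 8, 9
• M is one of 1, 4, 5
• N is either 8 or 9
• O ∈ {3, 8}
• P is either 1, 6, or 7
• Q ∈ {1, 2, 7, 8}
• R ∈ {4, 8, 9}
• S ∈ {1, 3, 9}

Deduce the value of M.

5

L and N share exactly the 2 values {8, 9}; by pigeonhole those values go to them, so strike 8, 9 from O, Q, R, S.
O must be 3 (only option left). Strike 3 from S.
That leaves R = 4. Remove 4 from M.
S's domain is down to {1}, so S = 1. Remove 1 from M, P, Q.
So M = 5.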